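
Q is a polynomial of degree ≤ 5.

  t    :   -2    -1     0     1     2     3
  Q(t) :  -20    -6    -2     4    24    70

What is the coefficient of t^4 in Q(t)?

First differences: 14, 4, 6, 20, 46. Second differences: -10, 2, 14, 26. Third differences: 12, 12, 12.
Level-3 differences are constant, so Q has degree 3.
Fitting a degree-3 polynomial gives Q(t) = 2t³ + t² + 3t - 2.
The coefficient of t^4 is 0.

0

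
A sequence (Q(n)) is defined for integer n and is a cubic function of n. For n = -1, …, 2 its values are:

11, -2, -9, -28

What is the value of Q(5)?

Write Q(n) = an³ + bn² + cn + d; the 4 given values yield a linear system in the 4 coefficients.
Solving, Q(n) = -3n³ + 3n² - 7n - 2.
Then Q(5) = -337.

-337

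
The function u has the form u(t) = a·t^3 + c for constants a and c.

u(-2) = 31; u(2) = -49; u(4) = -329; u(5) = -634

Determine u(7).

From u(-2) = 31 and u(2) = -49: -8a + c = 31 and 8a + c = -49.
Subtracting: 16a = -80, so a = -5; then c = 31 − (-5)·(-8) = -9.
So u(t) = -5t³ − 9, and u(7) = -1724.

-1724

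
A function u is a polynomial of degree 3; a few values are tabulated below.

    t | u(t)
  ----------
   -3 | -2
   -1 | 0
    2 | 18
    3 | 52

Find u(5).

198

Write u(t) = at³ + bt² + ct + d; the 4 given values yield a linear system in the 4 coefficients.
Solving, u(t) = t³ + 3t² - 2.
Then u(5) = 198.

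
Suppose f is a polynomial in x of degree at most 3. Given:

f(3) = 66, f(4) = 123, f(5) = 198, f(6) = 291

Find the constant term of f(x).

First differences: 57, 75, 93. Second differences: 18, 18.
Level-2 differences are constant, so f has degree 2.
Fitting a degree-2 polynomial gives f(x) = 9x² - 6x + 3.
The constant term is f(0) = 3.

3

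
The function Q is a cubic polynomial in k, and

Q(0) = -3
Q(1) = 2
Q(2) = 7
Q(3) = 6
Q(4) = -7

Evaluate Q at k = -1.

Write Q(k) = ak³ + bk² + ck + d; the 5 given values yield a linear system in the 4 coefficients.
Solving, Q(k) = -k³ + 3k² + 3k - 3.
Then Q(-1) = -2.

-2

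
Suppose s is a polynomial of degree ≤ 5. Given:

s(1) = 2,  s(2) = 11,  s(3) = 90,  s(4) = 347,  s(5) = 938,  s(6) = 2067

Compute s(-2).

35

First differences: 9, 79, 257, 591, 1129. Second differences: 70, 178, 334, 538. Third differences: 108, 156, 204. Fourth differences: 48, 48.
Level-4 differences are constant, so s has degree 4.
Fitting a degree-4 polynomial gives s(n) = 2n^4 - 2n³ - 3n² + 2n + 3.
Then s(-2) = 35.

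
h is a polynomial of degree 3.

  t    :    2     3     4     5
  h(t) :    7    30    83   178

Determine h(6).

327

Write h(t) = at³ + bt² + ct + d; the 4 given values yield a linear system in the 4 coefficients.
Solving, h(t) = 2t³ - 3t² + 3.
Then h(6) = 327.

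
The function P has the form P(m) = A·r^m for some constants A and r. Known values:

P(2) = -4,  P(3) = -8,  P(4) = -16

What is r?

Consecutive ratio: -8/(-4) = 2, and -16/(-8) = 2, so r = 2.
Then A·2^2 = -4 gives A = -1, and P(m) = -1·2^m.

2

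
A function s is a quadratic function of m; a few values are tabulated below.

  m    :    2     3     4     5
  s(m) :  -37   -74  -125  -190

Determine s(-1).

First differences: -37, -51, -65. Second differences: -14, -14.
Level-2 differences are constant, so s has degree 2.
Fitting a degree-2 polynomial gives s(m) = -7m² - 2m - 5.
Then s(-1) = -10.

-10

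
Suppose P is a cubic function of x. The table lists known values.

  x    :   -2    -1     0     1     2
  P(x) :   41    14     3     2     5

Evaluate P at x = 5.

Write P(x) = ax³ + bx² + cx + d; the 5 given values yield a linear system in the 4 coefficients.
Solving, P(x) = -x³ + 5x² - 5x + 3.
Then P(5) = -22.

-22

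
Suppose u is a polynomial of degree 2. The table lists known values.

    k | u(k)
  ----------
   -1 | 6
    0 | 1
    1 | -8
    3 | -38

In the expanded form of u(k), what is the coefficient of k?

-7

Write u(k) = ak² + bk + c; the 4 given values yield a linear system in the 3 coefficients.
Solving, u(k) = -2k² - 7k + 1.
The coefficient of k is -7.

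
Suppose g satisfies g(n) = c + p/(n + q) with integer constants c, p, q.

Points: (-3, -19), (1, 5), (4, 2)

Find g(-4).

-10

(g(n) − c)(n + q) = p for each data point; the three points give a linear system in c and q, then p follows.
Solving: c = -1, q = 2, p = 18, so g(n) = -1 + 18/(n + 2).
Then g(-4) = -1 + 18/(-2) = -10.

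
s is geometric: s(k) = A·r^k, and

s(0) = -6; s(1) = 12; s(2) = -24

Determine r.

Consecutive ratio: 12/(-6) = -2, and -24/12 = -2, so r = -2.
Then A·(-2)^0 = -6 gives A = -6, and s(k) = -6·(-2)^k.

-2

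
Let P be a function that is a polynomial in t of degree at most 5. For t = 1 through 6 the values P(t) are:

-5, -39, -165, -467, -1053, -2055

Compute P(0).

-3

First differences: -34, -126, -302, -586, -1002. Second differences: -92, -176, -284, -416. Third differences: -84, -108, -132. Fourth differences: -24, -24.
Level-4 differences are constant, so P has degree 4.
Fitting a degree-4 polynomial gives P(t) = -t^4 - 4t³ + 3t² - 3.
Then P(0) = -3.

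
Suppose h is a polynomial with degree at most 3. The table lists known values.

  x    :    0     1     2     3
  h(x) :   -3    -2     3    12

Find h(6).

Write h(x) = ax³ + bx² + cx + d; the 4 given values yield a linear system in the 4 coefficients.
Solving, the leading coefficient vanishes, and h(x) = 2x² - x - 3.
Then h(6) = 63.

63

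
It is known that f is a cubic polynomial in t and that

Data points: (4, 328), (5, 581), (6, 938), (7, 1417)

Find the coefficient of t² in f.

7

Write f(t) = at³ + bt² + ct + d; the 4 given values yield a linear system in the 4 coefficients.
Solving, f(t) = 3t³ + 7t² + 7t - 4.
The coefficient of t² is 7.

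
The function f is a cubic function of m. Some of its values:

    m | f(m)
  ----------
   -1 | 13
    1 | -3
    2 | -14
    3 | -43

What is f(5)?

Write f(m) = am³ + bm² + cm + d; the 4 given values yield a linear system in the 4 coefficients.
Solving, f(m) = -2m³ + 3m² - 6m + 2.
Then f(5) = -203.

-203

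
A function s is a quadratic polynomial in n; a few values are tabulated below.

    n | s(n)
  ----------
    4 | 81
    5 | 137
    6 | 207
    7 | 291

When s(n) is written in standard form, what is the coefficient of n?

First differences: 56, 70, 84. Second differences: 14, 14.
Level-2 differences are constant, so s has degree 2.
Fitting a degree-2 polynomial gives s(n) = 7n² - 7n - 3.
The coefficient of n is -7.

-7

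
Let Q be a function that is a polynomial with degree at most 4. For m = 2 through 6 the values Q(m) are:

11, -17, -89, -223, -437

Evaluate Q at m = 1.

13

Write Q(m) = am^4 + bm³ + cm² + dm + e; the 5 given values yield a linear system in the 5 coefficients.
Solving, the leading coefficient vanishes, and Q(m) = -3m³ + 5m² + 4m + 7.
Then Q(1) = 13.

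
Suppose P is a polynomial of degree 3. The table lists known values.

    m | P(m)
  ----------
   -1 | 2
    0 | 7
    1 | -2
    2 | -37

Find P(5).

Write P(m) = am³ + bm² + cm + d; the 4 given values yield a linear system in the 4 coefficients.
Solving, P(m) = -2m³ - 7m² + 7.
Then P(5) = -418.

-418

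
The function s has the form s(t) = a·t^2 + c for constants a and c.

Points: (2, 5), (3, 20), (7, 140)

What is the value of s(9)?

From s(2) = 5 and s(3) = 20: 4a + c = 5 and 9a + c = 20.
Subtracting: 5a = 15, so a = 3; then c = 5 − 3·4 = -7.
So s(t) = 3t² − 7, and s(9) = 236.

236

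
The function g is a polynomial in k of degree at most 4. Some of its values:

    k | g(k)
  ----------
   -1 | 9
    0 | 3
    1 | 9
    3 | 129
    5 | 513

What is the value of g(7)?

1305

Write g(k) = ak^4 + bk³ + ck² + dk + e; the 5 given values yield a linear system in the 5 coefficients.
Solving, the leading coefficient vanishes, and g(k) = 3k³ + 6k² - 3k + 3.
Then g(7) = 1305.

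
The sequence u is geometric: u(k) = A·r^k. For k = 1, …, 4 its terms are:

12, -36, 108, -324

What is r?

Consecutive ratio: -36/12 = -3, and 108/(-36) = -3, so r = -3.
Then A·(-3)^1 = 12 gives A = -4, and u(k) = -4·(-3)^k.

-3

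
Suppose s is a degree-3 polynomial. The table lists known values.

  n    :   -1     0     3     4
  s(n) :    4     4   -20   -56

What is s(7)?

Write s(n) = an³ + bn² + cn + d; the 4 given values yield a linear system in the 4 coefficients.
Solving, s(n) = -n³ + n + 4.
Then s(7) = -332.

-332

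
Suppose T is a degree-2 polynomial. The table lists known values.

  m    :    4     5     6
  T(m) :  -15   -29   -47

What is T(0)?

1

Write T(m) = am² + bm + c; the 3 given values yield a linear system in the 3 coefficients.
Solving, T(m) = -2m² + 4m + 1.
The constant term is T(0) = 1.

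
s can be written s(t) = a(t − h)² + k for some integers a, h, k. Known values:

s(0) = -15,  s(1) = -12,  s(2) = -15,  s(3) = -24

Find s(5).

-60

First differences 3, -3, -9; second difference -6 = 2a, so a = -3.
Expanding, the t-coefficient is −2ah = 6h; matching it to the data gives h = 1, and then k = -12.
So s(t) = -3(t − 1)² − 12.
s(5) = -3·4² − 12 = -60.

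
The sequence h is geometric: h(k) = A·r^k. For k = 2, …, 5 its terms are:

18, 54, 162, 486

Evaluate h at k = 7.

4374

Consecutive ratio: 54/18 = 3, and 162/54 = 3, so r = 3.
Then A·3^2 = 18 gives A = 2, and h(k) = 2·3^k.
h(7) = 2·3^7 = 4374.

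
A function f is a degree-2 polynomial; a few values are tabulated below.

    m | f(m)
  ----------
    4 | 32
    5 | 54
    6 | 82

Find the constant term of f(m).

Write f(m) = am² + bm + c; the 3 given values yield a linear system in the 3 coefficients.
Solving, f(m) = 3m² - 5m + 4.
The constant term is f(0) = 4.

4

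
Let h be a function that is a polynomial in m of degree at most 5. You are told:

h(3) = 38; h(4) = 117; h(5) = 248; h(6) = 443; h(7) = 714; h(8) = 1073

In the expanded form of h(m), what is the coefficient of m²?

First differences: 79, 131, 195, 271, 359. Second differences: 52, 64, 76, 88. Third differences: 12, 12, 12.
Level-3 differences are constant, so h has degree 3.
Fitting a degree-3 polynomial gives h(m) = 2m³ + 2m² - 9m - 7.
The coefficient of m² is 2.

2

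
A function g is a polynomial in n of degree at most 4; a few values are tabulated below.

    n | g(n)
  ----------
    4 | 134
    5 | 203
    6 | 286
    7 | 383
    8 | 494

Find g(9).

619

First differences: 69, 83, 97, 111. Second differences: 14, 14, 14.
Level-2 differences are constant, so g has degree 2.
Extending the table by one column gives the next first difference 125, so g(9) = 494 + 125 = 619.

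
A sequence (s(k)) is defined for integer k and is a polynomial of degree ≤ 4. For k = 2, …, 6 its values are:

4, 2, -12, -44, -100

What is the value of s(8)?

-308

First differences: -2, -14, -32, -56. Second differences: -12, -18, -24. Third differences: -6, -6.
Level-3 differences are constant, so s has degree 3.
Fitting a degree-3 polynomial gives s(k) = -k³ + 3k² + 2k - 4.
Then s(8) = -308.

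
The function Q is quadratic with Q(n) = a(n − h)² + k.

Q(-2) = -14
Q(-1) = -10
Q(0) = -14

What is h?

First differences 4, -4; second difference -8 = 2a, so a = -4.
Expanding, the n-coefficient is −2ah = 8h; matching it to the data gives h = -1, and then k = -10.
So Q(n) = -4(n + 1)² − 10.
Hence h = -1.

-1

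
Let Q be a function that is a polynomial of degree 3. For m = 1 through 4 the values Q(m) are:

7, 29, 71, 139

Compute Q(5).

Write Q(m) = am³ + bm² + cm + d; the 4 given values yield a linear system in the 4 coefficients.
Solving, Q(m) = m³ + 4m² + 3m - 1.
Then Q(5) = 239.

239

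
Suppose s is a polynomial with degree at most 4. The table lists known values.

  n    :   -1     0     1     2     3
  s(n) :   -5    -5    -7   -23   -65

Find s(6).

First differences: 0, -2, -16, -42. Second differences: -2, -14, -26. Third differences: -12, -12.
Level-3 differences are constant, so s has degree 3.
Fitting a degree-3 polynomial gives s(n) = -2n³ - n² + n - 5.
Then s(6) = -467.

-467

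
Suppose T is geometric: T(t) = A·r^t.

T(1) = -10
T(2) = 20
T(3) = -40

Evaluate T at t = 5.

Consecutive ratio: 20/(-10) = -2, and -40/20 = -2, so r = -2.
Then A·(-2)^1 = -10 gives A = 5, and T(t) = 5·(-2)^t.
T(5) = 5·(-2)^5 = -160.

-160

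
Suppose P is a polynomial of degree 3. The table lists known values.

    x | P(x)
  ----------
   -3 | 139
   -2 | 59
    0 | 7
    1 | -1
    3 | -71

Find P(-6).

811

Write P(x) = ax³ + bx² + cx + d; the 5 given values yield a linear system in the 4 coefficients.
Solving, P(x) = -3x³ + 3x² - 8x + 7.
Then P(-6) = 811.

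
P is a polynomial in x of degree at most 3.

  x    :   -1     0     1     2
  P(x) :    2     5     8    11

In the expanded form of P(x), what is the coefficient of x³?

Write P(x) = ax³ + bx² + cx + d; the 4 given values yield a linear system in the 4 coefficients.
Solving, the top 2 coefficients vanish, and P(x) = 3x + 5.
The coefficient of x³ is 0.

0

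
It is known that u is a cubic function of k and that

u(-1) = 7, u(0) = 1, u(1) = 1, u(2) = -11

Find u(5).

-299

Write u(k) = ak³ + bk² + ck + d; the 4 given values yield a linear system in the 4 coefficients.
Solving, u(k) = -3k³ + 3k² + 1.
Then u(5) = -299.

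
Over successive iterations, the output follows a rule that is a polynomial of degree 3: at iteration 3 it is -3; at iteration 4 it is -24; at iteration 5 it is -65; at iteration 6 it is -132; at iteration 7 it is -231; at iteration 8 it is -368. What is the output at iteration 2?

Write the value at m as T(m).
First differences: -21, -41, -67, -99, -137. Second differences: -20, -26, -32, -38. Third differences: -6, -6, -6.
Level-3 differences are constant, so T has degree 3.
Fitting a degree-3 polynomial gives T(m) = -m³ + 2m² + 2m.
Then T(2) = 4.

4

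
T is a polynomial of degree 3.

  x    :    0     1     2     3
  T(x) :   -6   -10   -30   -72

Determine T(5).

-246

Write T(x) = ax³ + bx² + cx + d; the 4 given values yield a linear system in the 4 coefficients.
Solving, T(x) = -x³ - 5x² + 2x - 6.
Then T(5) = -246.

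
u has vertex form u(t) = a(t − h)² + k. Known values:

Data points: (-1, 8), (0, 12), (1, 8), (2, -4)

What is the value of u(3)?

First differences 4, -4, -12; second difference -8 = 2a, so a = -4.
Expanding, the t-coefficient is −2ah = 8h; matching it to the data gives h = 0, and then k = 12.
So u(t) = -4(t + 0)² + 12.
u(3) = -4·3² + 12 = -24.

-24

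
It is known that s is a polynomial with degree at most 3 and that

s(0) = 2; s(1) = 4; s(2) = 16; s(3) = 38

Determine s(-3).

56

First differences: 2, 12, 22. Second differences: 10, 10.
Level-2 differences are constant, so s has degree 2.
Fitting a degree-2 polynomial gives s(t) = 5t² - 3t + 2.
Then s(-3) = 56.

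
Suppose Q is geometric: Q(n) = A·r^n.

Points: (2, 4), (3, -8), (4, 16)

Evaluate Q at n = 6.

Consecutive ratio: -8/4 = -2, and 16/(-8) = -2, so r = -2.
Then A·(-2)^2 = 4 gives A = 1, and Q(n) = 1·(-2)^n.
Q(6) = 1·(-2)^6 = 64.

64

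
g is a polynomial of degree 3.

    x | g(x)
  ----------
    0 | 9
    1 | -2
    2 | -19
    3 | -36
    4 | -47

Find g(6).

-27

First differences: -11, -17, -17, -11. Second differences: -6, 0, 6. Third differences: 6, 6.
Level-3 differences are constant, so g has degree 3.
Fitting a degree-3 polynomial gives g(x) = x³ - 6x² - 6x + 9.
Then g(6) = -27.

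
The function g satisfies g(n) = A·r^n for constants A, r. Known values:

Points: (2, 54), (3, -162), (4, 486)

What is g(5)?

Consecutive ratio: -162/54 = -3, and 486/(-162) = -3, so r = -3.
Then A·(-3)^2 = 54 gives A = 6, and g(n) = 6·(-3)^n.
g(5) = 6·(-3)^5 = -1458.

-1458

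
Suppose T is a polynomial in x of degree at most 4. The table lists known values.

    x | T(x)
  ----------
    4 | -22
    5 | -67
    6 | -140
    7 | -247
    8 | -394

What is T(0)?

First differences: -45, -73, -107, -147. Second differences: -28, -34, -40. Third differences: -6, -6.
Level-3 differences are constant, so T has degree 3.
Fitting a degree-3 polynomial gives T(x) = -x³ + x² + 7x - 2.
The constant term is T(0) = -2.

-2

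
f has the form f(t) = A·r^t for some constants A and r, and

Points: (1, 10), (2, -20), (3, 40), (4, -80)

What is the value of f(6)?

Consecutive ratio: -20/10 = -2, and 40/(-20) = -2, so r = -2.
Then A·(-2)^1 = 10 gives A = -5, and f(t) = -5·(-2)^t.
f(6) = -5·(-2)^6 = -320.

-320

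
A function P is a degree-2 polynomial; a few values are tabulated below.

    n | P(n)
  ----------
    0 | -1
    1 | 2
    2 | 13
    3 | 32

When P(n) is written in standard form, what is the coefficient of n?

-1

Write P(n) = an² + bn + c; the 4 given values yield a linear system in the 3 coefficients.
Solving, P(n) = 4n² - n - 1.
The coefficient of n is -1.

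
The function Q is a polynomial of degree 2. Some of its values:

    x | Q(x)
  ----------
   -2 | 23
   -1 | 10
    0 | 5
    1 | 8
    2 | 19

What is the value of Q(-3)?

Write Q(x) = ax² + bx + c; the 5 given values yield a linear system in the 3 coefficients.
Solving, Q(x) = 4x² - x + 5.
Then Q(-3) = 44.

44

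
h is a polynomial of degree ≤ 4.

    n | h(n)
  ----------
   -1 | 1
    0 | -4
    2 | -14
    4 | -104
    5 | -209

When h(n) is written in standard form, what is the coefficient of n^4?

Write h(n) = an^4 + bn³ + cn² + dn + e; the 5 given values yield a linear system in the 5 coefficients.
Solving, the leading coefficient vanishes, and h(n) = -2n³ + 2n² - n - 4.
The coefficient of n^4 is 0.

0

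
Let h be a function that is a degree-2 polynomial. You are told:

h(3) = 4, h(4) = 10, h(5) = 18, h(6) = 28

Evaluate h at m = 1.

Write h(m) = am² + bm + c; the 4 given values yield a linear system in the 3 coefficients.
Solving, h(m) = m² - m - 2.
Then h(1) = -2.

-2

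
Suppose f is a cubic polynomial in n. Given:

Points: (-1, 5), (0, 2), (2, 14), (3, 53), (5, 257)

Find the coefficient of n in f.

Write f(n) = an³ + bn² + cn + d; the 5 given values yield a linear system in the 4 coefficients.
Solving, f(n) = 2n³ + n² - 4n + 2.
The coefficient of n is -4.

-4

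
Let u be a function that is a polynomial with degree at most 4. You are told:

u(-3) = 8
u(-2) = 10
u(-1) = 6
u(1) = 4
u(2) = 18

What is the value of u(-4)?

-6

Write u(n) = an^4 + bn³ + cn² + dn + e; the 5 given values yield a linear system in the 5 coefficients.
Solving, the leading coefficient vanishes, and u(n) = n³ + 3n² - 2n + 2.
Then u(-4) = -6.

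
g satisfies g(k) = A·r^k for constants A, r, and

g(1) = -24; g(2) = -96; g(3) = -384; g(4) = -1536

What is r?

Consecutive ratio: -96/(-24) = 4, and -384/(-96) = 4, so r = 4.
Then A·4^1 = -24 gives A = -6, and g(k) = -6·4^k.

4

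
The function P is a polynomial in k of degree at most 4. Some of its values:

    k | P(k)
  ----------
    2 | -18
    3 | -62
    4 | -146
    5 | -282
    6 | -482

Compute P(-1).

Write P(k) = ak^4 + bk³ + ck² + dk + e; the 5 given values yield a linear system in the 5 coefficients.
Solving, the leading coefficient vanishes, and P(k) = -2k³ - 2k² + 4k - 2.
Then P(-1) = -6.

-6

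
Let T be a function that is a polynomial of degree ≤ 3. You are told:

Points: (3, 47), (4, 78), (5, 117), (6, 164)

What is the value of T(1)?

9

Write T(k) = ak³ + bk² + ck + d; the 4 given values yield a linear system in the 4 coefficients.
Solving, the leading coefficient vanishes, and T(k) = 4k² + 3k + 2.
Then T(1) = 9.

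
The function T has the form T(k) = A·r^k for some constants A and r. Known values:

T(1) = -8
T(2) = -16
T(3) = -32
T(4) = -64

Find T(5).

Consecutive ratio: -16/(-8) = 2, and -32/(-16) = 2, so r = 2.
Then A·2^1 = -8 gives A = -4, and T(k) = -4·2^k.
T(5) = -4·2^5 = -128.

-128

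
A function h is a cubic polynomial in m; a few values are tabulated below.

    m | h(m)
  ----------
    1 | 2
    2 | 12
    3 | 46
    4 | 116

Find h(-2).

Write h(m) = am³ + bm² + cm + d; the 4 given values yield a linear system in the 4 coefficients.
Solving, h(m) = 2m³ - 4m + 4.
Then h(-2) = -4.

-4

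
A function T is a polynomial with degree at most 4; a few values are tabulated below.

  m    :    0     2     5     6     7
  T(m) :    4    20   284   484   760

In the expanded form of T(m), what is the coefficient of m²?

Write T(m) = am^4 + bm³ + cm² + dm + e; the 5 given values yield a linear system in the 5 coefficients.
Solving, the leading coefficient vanishes, and T(m) = 2m³ + 2m² - 4m + 4.
The coefficient of m² is 2.

2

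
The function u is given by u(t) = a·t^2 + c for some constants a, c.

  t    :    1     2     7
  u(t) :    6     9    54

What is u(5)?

30

From u(1) = 6 and u(2) = 9: 1a + c = 6 and 4a + c = 9.
Subtracting: 3a = 3, so a = 1; then c = 6 − 1·1 = 5.
So u(t) = 1t² + 5, and u(5) = 30.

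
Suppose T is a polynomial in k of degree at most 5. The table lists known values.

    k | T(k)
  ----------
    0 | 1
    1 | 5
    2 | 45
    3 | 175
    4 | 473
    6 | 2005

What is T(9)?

Write T(k) = ak^5 + bk^4 + ck³ + dk² + ek + p; the 6 given values yield a linear system in the 6 coefficients.
Solving, the leading coefficient vanishes, and T(k) = k^4 + 3k³ + 2k² - 2k + 1.
Then T(9) = 8893.

8893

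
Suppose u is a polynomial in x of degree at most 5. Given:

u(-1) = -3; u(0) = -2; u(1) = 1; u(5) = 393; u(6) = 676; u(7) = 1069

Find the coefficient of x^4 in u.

0

Write u(x) = ax^5 + bx^4 + cx³ + dx² + ex + p; the 6 given values yield a linear system in the 6 coefficients.
Solving, the top 2 coefficients vanish, and u(x) = 3x³ + x² - x - 2.
The coefficient of x^4 is 0.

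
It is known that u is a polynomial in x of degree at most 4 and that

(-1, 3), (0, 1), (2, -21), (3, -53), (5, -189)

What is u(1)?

-5

Write u(x) = ax^4 + bx³ + cx² + dx + e; the 5 given values yield a linear system in the 5 coefficients.
Solving, the leading coefficient vanishes, and u(x) = -x³ - 2x² - 3x + 1.
Then u(1) = -5.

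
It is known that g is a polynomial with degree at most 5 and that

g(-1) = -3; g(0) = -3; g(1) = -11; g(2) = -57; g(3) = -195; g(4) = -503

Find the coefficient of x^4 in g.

-1

Write g(x) = ax^5 + bx^4 + cx³ + dx² + ex + p; the 6 given values yield a linear system in the 6 coefficients.
Solving, the leading coefficient vanishes, and g(x) = -x^4 - 3x³ - 3x² - x - 3.
The coefficient of x^4 is -1.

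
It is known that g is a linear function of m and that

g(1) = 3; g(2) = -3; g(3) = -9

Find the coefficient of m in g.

Write g(m) = am + b; the 3 given values yield a linear system in the 2 coefficients.
Solving, g(m) = -6m + 9.
The coefficient of m is -6.

-6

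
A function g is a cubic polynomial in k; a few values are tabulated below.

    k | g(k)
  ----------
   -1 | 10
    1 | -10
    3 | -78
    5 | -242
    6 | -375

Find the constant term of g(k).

Write g(k) = ak³ + bk² + ck + d; the 5 given values yield a linear system in the 4 coefficients.
Solving, g(k) = -k³ - 3k² - 9k + 3.
The constant term is g(0) = 3.

3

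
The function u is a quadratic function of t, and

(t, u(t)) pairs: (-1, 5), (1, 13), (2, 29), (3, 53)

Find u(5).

125

Write u(t) = at² + bt + c; the 4 given values yield a linear system in the 3 coefficients.
Solving, u(t) = 4t² + 4t + 5.
Then u(5) = 125.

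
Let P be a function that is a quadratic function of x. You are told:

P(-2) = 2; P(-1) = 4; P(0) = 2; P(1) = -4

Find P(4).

First differences: 2, -2, -6. Second differences: -4, -4.
Level-2 differences are constant, so P has degree 2.
Fitting a degree-2 polynomial gives P(x) = -2x² - 4x + 2.
Then P(4) = -46.

-46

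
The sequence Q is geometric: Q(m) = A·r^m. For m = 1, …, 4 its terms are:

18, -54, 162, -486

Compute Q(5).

Consecutive ratio: -54/18 = -3, and 162/(-54) = -3, so r = -3.
Then A·(-3)^1 = 18 gives A = -6, and Q(m) = -6·(-3)^m.
Q(5) = -6·(-3)^5 = 1458.

1458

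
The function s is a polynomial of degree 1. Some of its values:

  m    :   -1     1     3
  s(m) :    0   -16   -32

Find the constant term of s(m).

-8

Write s(m) = am + b; the 3 given values yield a linear system in the 2 coefficients.
Solving, s(m) = -8m - 8.
The constant term is s(0) = -8.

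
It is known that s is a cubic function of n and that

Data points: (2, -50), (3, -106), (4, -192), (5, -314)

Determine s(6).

Write s(n) = an³ + bn² + cn + d; the 4 given values yield a linear system in the 4 coefficients.
Solving, s(n) = -n³ - 6n² - 7n - 4.
Then s(6) = -478.

-478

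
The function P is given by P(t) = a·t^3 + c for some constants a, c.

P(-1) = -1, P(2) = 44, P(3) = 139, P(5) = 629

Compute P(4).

From P(-1) = -1 and P(2) = 44: -1a + c = -1 and 8a + c = 44.
Subtracting: 9a = 45, so a = 5; then c = -1 − 5·(-1) = 4.
So P(t) = 5t³ + 4, and P(4) = 324.

324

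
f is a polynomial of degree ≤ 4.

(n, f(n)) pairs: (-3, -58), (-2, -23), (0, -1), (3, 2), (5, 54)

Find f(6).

Write f(n) = an^4 + bn³ + cn² + dn + e; the 5 given values yield a linear system in the 5 coefficients.
Solving, the leading coefficient vanishes, and f(n) = n³ - 3n² + n - 1.
Then f(6) = 113.

113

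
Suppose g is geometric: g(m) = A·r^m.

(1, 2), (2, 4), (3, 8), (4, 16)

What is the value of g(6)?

Consecutive ratio: 4/2 = 2, and 8/4 = 2, so r = 2.
Then A·2^1 = 2 gives A = 1, and g(m) = 1·2^m.
g(6) = 1·2^6 = 64.

64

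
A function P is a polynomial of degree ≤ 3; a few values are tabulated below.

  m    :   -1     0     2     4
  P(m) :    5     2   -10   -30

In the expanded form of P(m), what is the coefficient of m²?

Write P(m) = am³ + bm² + cm + d; the 4 given values yield a linear system in the 4 coefficients.
Solving, the leading coefficient vanishes, and P(m) = -m² - 4m + 2.
The coefficient of m² is -1.

-1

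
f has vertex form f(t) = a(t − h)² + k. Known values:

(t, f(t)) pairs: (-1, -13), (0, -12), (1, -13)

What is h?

First differences 1, -1; second difference -2 = 2a, so a = -1.
Expanding, the t-coefficient is −2ah = 2h; matching it to the data gives h = 0, and then k = -12.
So f(t) = -1(t + 0)² − 12.
Hence h = 0.

0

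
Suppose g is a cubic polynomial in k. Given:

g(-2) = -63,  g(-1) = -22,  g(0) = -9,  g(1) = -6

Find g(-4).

Write g(k) = ak³ + bk² + ck + d; the 4 given values yield a linear system in the 4 coefficients.
Solving, g(k) = 3k³ - 5k² + 5k - 9.
Then g(-4) = -301.

-301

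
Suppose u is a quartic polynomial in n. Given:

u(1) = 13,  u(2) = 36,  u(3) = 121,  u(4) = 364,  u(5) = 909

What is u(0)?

Write u(n) = an^4 + bn³ + cn² + dn + e; the 5 given values yield a linear system in the 5 coefficients.
Solving, u(n) = 2n^4 - 4n³ + 5n² + 6n + 4.
Then u(0) = 4.

4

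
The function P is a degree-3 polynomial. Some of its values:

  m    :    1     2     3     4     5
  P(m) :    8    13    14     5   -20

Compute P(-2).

29

Write P(m) = am³ + bm² + cm + d; the 5 given values yield a linear system in the 4 coefficients.
Solving, P(m) = -m³ + 4m² + 5.
Then P(-2) = 29.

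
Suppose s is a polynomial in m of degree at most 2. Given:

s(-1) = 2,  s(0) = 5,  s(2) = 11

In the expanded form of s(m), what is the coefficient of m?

3

Write s(m) = am² + bm + c; the 3 given values yield a linear system in the 3 coefficients.
Solving, the leading coefficient vanishes, and s(m) = 3m + 5.
The coefficient of m is 3.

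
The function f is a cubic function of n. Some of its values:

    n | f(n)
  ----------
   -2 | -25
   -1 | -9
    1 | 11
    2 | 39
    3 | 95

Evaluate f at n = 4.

191

Write f(n) = an³ + bn² + cn + d; the 5 given values yield a linear system in the 4 coefficients.
Solving, f(n) = 2n³ + 2n² + 8n - 1.
Then f(4) = 191.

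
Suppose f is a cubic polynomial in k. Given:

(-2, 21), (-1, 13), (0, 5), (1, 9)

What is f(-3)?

17

Write f(k) = ak³ + bk² + ck + d; the 4 given values yield a linear system in the 4 coefficients.
Solving, f(k) = 2k³ + 6k² - 4k + 5.
Then f(-3) = 17.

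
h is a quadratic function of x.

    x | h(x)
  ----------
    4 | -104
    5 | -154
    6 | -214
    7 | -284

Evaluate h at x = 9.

-454

First differences: -50, -60, -70. Second differences: -10, -10.
Level-2 differences are constant, so h has degree 2.
Fitting a degree-2 polynomial gives h(x) = -5x² - 5x - 4.
Then h(9) = -454.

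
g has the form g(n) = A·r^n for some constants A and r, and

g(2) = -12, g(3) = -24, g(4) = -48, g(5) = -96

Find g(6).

Consecutive ratio: -24/(-12) = 2, and -48/(-24) = 2, so r = 2.
Then A·2^2 = -12 gives A = -3, and g(n) = -3·2^n.
g(6) = -3·2^6 = -192.

-192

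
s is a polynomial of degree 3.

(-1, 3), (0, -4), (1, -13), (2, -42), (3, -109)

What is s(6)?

-718

First differences: -7, -9, -29, -67. Second differences: -2, -20, -38. Third differences: -18, -18.
Level-3 differences are constant, so s has degree 3.
Fitting a degree-3 polynomial gives s(x) = -3x³ - x² - 5x - 4.
Then s(6) = -718.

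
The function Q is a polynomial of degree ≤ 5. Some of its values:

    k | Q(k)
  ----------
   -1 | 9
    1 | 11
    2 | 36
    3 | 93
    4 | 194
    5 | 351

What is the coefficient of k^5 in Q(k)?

0

Write Q(k) = ak^5 + bk^4 + ck³ + dk² + ek + p; the 6 given values yield a linear system in the 6 coefficients.
Solving, the top 2 coefficients vanish, and Q(k) = 2k³ + 4k² - k + 6.
The coefficient of k^5 is 0.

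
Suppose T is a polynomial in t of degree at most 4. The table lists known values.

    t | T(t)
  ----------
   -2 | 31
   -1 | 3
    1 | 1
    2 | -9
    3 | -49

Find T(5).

Write T(t) = at^4 + bt³ + ct² + dt + e; the 5 given values yield a linear system in the 5 coefficients.
Solving, the leading coefficient vanishes, and T(t) = -3t³ + 3t² + 2t - 1.
Then T(5) = -291.

-291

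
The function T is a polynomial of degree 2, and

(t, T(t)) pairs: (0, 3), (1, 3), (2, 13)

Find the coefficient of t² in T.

5

Write T(t) = at² + bt + c; the 3 given values yield a linear system in the 3 coefficients.
Solving, T(t) = 5t² - 5t + 3.
The coefficient of t² is 5.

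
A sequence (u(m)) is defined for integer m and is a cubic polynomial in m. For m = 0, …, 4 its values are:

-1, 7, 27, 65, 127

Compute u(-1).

First differences: 8, 20, 38, 62. Second differences: 12, 18, 24. Third differences: 6, 6.
Level-3 differences are constant, so u has degree 3.
Fitting a degree-3 polynomial gives u(m) = m³ + 3m² + 4m - 1.
Then u(-1) = -3.

-3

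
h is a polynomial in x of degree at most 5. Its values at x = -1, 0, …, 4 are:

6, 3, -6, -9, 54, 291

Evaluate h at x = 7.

First differences: -3, -9, -3, 63, 237. Second differences: -6, 6, 66, 174. Third differences: 12, 60, 108. Fourth differences: 48, 48.
Level-4 differences are constant, so h has degree 4.
Fitting a degree-4 polynomial gives h(x) = 2x^4 - 2x³ - 5x² - 4x + 3.
Then h(7) = 3846.

3846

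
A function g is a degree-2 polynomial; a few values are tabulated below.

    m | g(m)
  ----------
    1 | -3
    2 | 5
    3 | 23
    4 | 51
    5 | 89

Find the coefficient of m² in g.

5

First differences: 8, 18, 28, 38. Second differences: 10, 10, 10.
Level-2 differences are constant, so g has degree 2.
Fitting a degree-2 polynomial gives g(m) = 5m² - 7m - 1.
The coefficient of m² is 5.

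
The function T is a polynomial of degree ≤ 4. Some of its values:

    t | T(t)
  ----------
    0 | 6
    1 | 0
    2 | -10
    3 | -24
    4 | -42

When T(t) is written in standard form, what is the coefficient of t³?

0

Write T(t) = at^4 + bt³ + ct² + dt + e; the 5 given values yield a linear system in the 5 coefficients.
Solving, the top 2 coefficients vanish, and T(t) = -2t² - 4t + 6.
The coefficient of t³ is 0.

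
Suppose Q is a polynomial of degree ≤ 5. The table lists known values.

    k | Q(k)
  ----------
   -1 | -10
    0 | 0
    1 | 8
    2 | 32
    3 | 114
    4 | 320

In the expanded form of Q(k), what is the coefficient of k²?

Write Q(k) = ak^5 + bk^4 + ck³ + dk² + ek + p; the 6 given values yield a linear system in the 6 coefficients.
Solving, the leading coefficient vanishes, and Q(k) = k^4 + k³ - 2k² + 8k.
The coefficient of k² is -2.

-2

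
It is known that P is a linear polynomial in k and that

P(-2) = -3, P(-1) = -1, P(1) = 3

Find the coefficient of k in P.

2

Write P(k) = ak + b; the 3 given values yield a linear system in the 2 coefficients.
Solving, P(k) = 2k + 1.
The coefficient of k is 2.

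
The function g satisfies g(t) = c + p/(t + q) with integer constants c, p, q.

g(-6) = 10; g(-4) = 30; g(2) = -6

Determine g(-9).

(g(t) − c)(t + q) = p for each data point; the three points give a linear system in c and q, then p follows.
Solving: c = 0, q = 3, p = -30, so g(t) = -30/(t + 3).
Then g(-9) = 0 − 30/(-6) = 5.

5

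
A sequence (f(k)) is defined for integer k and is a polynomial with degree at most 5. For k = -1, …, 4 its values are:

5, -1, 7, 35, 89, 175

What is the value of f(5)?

First differences: -6, 8, 28, 54, 86. Second differences: 14, 20, 26, 32. Third differences: 6, 6, 6.
Level-3 differences are constant, so f has degree 3.
Extending the table by one column gives the next first difference 124, so f(5) = 175 + 124 = 299.

299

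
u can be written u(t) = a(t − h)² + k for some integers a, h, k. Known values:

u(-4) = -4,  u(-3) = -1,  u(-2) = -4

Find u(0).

-28

First differences 3, -3; second difference -6 = 2a, so a = -3.
Expanding, the t-coefficient is −2ah = 6h; matching it to the data gives h = -3, and then k = -1.
So u(t) = -3(t + 3)² − 1.
u(0) = -3·3² − 1 = -28.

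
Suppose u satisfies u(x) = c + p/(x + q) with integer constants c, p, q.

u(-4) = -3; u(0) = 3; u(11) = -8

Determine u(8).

-9

(u(x) − c)(x + q) = p for each data point; the three points give a linear system in c and q, then p follows.
Solving: c = -6, q = -2, p = -18, so u(x) = -6 − 18/(x − 2).
Then u(8) = -6 − 18/6 = -9.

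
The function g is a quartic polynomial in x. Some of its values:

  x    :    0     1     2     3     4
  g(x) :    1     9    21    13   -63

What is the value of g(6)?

Write g(x) = ax^4 + bx³ + cx² + dx + e; the 5 given values yield a linear system in the 5 coefficients.
Solving, g(x) = -x^4 + 2x³ + 3x² + 4x + 1.
Then g(6) = -731.

-731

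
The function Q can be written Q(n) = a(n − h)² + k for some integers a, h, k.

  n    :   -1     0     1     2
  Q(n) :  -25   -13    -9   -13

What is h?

1

First differences 12, 4, -4; second difference -8 = 2a, so a = -4.
Expanding, the n-coefficient is −2ah = 8h; matching it to the data gives h = 1, and then k = -9.
So Q(n) = -4(n − 1)² − 9.
Hence h = 1.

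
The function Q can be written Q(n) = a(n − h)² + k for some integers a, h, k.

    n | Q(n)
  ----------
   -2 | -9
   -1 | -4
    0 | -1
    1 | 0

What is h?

1

First differences 5, 3, 1; second difference -2 = 2a, so a = -1.
Expanding, the n-coefficient is −2ah = 2h; matching it to the data gives h = 1, and then k = 0.
So Q(n) = -1(n − 1)² + 0.
Hence h = 1.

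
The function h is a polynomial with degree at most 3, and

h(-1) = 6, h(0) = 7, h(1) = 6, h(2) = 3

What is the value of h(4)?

Write h(n) = an³ + bn² + cn + d; the 4 given values yield a linear system in the 4 coefficients.
Solving, the leading coefficient vanishes, and h(n) = -n² + 7.
Then h(4) = -9.

-9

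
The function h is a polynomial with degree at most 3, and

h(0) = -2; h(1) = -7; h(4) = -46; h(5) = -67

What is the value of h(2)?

-16

Write h(m) = am³ + bm² + cm + d; the 4 given values yield a linear system in the 4 coefficients.
Solving, the leading coefficient vanishes, and h(m) = -2m² - 3m - 2.
Then h(2) = -16.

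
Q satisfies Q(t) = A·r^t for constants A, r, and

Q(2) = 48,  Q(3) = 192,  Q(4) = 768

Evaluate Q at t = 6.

Consecutive ratio: 192/48 = 4, and 768/192 = 4, so r = 4.
Then A·4^2 = 48 gives A = 3, and Q(t) = 3·4^t.
Q(6) = 3·4^6 = 12288.

12288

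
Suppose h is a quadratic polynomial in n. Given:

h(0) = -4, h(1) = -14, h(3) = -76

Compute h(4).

Write h(n) = an² + bn + c; the 3 given values yield a linear system in the 3 coefficients.
Solving, h(n) = -7n² - 3n - 4.
Then h(4) = -128.

-128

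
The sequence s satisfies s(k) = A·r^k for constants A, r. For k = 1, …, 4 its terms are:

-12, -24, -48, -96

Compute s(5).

-192

Consecutive ratio: -24/(-12) = 2, and -48/(-24) = 2, so r = 2.
Then A·2^1 = -12 gives A = -6, and s(k) = -6·2^k.
s(5) = -6·2^5 = -192.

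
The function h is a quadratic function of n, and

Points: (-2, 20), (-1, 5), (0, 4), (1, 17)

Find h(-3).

Write h(n) = an² + bn + c; the 4 given values yield a linear system in the 3 coefficients.
Solving, h(n) = 7n² + 6n + 4.
Then h(-3) = 49.

49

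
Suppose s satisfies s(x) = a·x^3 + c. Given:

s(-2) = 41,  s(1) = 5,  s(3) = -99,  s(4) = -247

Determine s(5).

-491

From s(-2) = 41 and s(1) = 5: -8a + c = 41 and 1a + c = 5.
Subtracting: 9a = -36, so a = -4; then c = 41 − (-4)·(-8) = 9.
So s(x) = -4x³ + 9, and s(5) = -491.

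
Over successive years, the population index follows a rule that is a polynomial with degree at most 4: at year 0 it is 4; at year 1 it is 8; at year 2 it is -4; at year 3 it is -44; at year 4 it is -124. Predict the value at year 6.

Write the value at m as T(m).
Write T(m) = am^4 + bm³ + cm² + dm + e; the 5 given values yield a linear system in the 5 coefficients.
Solving, the leading coefficient vanishes, and T(m) = -2m³ - 2m² + 8m + 4.
Then T(6) = -452.

-452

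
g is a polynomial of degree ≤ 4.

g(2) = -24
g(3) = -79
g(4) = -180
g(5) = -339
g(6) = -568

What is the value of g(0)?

First differences: -55, -101, -159, -229. Second differences: -46, -58, -70. Third differences: -12, -12.
Level-3 differences are constant, so g has degree 3.
Fitting a degree-3 polynomial gives g(k) = -2k³ - 5k² + 8k - 4.
Then g(0) = -4.

-4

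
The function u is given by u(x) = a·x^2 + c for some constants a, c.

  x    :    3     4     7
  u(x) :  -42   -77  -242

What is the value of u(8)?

From u(3) = -42 and u(4) = -77: 9a + c = -42 and 16a + c = -77.
Subtracting: 7a = -35, so a = -5; then c = -42 − (-5)·9 = 3.
So u(x) = -5x² + 3, and u(8) = -317.

-317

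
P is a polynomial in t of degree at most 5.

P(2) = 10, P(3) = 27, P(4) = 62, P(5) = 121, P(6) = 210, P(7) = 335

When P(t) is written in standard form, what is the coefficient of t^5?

First differences: 17, 35, 59, 89, 125. Second differences: 18, 24, 30, 36. Third differences: 6, 6, 6.
Level-3 differences are constant, so P has degree 3.
Fitting a degree-3 polynomial gives P(t) = t³ - 2t + 6.
The coefficient of t^5 is 0.

0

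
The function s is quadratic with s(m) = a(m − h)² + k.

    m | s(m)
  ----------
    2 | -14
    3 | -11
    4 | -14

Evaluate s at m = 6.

First differences 3, -3; second difference -6 = 2a, so a = -3.
Expanding, the m-coefficient is −2ah = 6h; matching it to the data gives h = 3, and then k = -11.
So s(m) = -3(m − 3)² − 11.
s(6) = -3·3² − 11 = -38.

-38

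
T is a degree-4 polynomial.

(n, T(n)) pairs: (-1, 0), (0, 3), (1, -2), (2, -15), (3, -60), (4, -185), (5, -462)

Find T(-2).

-35

First differences: 3, -5, -13, -45, -125, -277. Second differences: -8, -8, -32, -80, -152. Third differences: 0, -24, -48, -72. Fourth differences: -24, -24, -24.
Level-4 differences are constant, so T has degree 4.
Fitting a degree-4 polynomial gives T(n) = -n^4 + 2n³ - 3n² - 3n + 3.
Then T(-2) = -35.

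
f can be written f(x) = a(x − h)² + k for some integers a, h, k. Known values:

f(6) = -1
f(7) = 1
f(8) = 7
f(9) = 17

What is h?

First differences 2, 6, 10; second difference 4 = 2a, so a = 2.
Expanding, the x-coefficient is −2ah = -4h; matching it to the data gives h = 6, and then k = -1.
So f(x) = 2(x − 6)² − 1.
Hence h = 6.

6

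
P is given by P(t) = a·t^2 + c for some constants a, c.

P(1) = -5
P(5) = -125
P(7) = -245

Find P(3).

From P(1) = -5 and P(5) = -125: 1a + c = -5 and 25a + c = -125.
Subtracting: 24a = -120, so a = -5; then c = -5 − (-5)·1 = 0.
So P(t) = -5t² + 0, and P(3) = -45.

-45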